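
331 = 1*331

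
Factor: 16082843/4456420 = 2^(- 2)*5^( - 1)*7^1*163^( - 1 )*1103^1*1367^( - 1)*2083^1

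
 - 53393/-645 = 82 + 503/645 = 82.78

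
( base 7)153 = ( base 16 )57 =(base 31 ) 2p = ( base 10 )87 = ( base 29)30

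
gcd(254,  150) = 2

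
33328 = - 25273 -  - 58601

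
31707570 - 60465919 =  - 28758349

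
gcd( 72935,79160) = 5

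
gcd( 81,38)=1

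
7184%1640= 624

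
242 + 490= 732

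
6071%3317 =2754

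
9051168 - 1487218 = 7563950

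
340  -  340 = 0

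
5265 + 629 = 5894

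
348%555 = 348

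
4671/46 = 101 + 25/46=101.54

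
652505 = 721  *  905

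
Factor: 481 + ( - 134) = 347^1 = 347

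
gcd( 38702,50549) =1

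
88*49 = 4312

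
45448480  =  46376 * 980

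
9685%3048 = 541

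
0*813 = 0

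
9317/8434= 9317/8434 = 1.10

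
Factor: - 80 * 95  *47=-2^4  *  5^2*19^1*47^1= - 357200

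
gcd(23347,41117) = 1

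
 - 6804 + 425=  - 6379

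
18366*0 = 0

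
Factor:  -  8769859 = - 7^1*41^1*30557^1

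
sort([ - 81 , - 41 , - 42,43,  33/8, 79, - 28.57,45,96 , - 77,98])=[ - 81, - 77, - 42, - 41, - 28.57 , 33/8, 43,45,79, 96, 98 ]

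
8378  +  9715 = 18093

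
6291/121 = 51  +  120/121=51.99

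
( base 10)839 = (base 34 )ON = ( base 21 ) 1IK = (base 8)1507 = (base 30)RT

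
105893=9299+96594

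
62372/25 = 2494+22/25 = 2494.88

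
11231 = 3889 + 7342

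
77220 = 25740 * 3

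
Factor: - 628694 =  - 2^1*11^1 * 17^1*41^2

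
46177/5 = 46177/5 = 9235.40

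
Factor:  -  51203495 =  - 5^1*7^1*1462957^1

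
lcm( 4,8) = 8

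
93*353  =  32829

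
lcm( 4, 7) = 28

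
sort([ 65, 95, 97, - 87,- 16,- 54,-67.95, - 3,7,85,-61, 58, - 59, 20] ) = [  -  87,-67.95,-61,-59,-54,-16,-3, 7, 20,58, 65, 85, 95, 97]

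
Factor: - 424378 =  - 2^1 * 67^1 * 3167^1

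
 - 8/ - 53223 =8/53223 = 0.00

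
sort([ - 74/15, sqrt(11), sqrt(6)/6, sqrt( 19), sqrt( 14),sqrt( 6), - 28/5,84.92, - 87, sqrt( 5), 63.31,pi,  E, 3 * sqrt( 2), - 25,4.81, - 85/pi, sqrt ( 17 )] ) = [ - 87, - 85/pi, - 25, - 28/5, - 74/15,sqrt( 6)/6 , sqrt( 5), sqrt( 6),E, pi, sqrt( 11 ),sqrt(14 ), sqrt(17), 3*sqrt(2),sqrt( 19),4.81, 63.31,84.92]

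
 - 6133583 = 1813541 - 7947124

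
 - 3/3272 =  - 3/3272=- 0.00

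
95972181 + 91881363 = 187853544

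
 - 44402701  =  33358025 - 77760726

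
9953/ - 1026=- 9953/1026 = - 9.70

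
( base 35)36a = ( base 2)111100110111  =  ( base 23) 788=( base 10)3895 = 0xf37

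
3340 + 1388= 4728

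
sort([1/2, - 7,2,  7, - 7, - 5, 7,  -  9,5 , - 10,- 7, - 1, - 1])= [ - 10,- 9, - 7, - 7,-7, - 5, - 1, - 1, 1/2,2, 5 , 7, 7 ]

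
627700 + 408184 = 1035884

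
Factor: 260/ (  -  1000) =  - 2^( - 1 )*5^( - 2 )*13^1 = -  13/50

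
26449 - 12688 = 13761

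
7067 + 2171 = 9238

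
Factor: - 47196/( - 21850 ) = 54/25 =2^1*3^3*5^ (-2) 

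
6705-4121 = 2584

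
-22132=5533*( - 4 ) 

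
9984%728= 520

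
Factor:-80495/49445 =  - 16099/9889 = - 11^ (-1 )*17^1*29^(  -  1 )*31^ (  -  1)*947^1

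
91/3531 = 91/3531=0.03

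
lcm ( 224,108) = 6048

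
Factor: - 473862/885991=-2^1*3^1*78977^1*885991^( - 1)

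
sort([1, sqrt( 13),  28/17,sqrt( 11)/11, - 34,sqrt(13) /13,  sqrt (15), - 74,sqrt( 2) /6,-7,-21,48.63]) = [ - 74, -34, - 21, - 7, sqrt(2)/6,sqrt( 13)/13, sqrt (11 )/11,  1, 28/17,sqrt(13) , sqrt(15), 48.63 ]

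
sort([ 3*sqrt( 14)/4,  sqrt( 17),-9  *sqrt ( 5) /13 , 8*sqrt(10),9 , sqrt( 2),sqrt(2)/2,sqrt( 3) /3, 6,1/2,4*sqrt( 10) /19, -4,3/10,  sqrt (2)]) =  [  -  4, - 9*sqrt(5 ) /13,3/10 , 1/2  ,  sqrt( 3 ) /3, 4*sqrt ( 10 ) /19, sqrt( 2 ) /2,sqrt( 2 ),sqrt(2),3*sqrt(14 ) /4 , sqrt(17),6,  9,8 * sqrt( 10) ]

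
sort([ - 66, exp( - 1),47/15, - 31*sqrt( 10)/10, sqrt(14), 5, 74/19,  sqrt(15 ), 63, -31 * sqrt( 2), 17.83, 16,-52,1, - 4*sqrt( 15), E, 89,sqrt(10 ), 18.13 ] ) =[ - 66,  -  52, - 31*sqrt(2 ), - 4 * sqrt (15),  -  31 * sqrt(10) /10,  exp( - 1 ), 1, E,47/15,sqrt( 10 ),sqrt(14 ) , sqrt( 15), 74/19, 5, 16, 17.83, 18.13, 63,89]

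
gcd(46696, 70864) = 8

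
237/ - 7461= -1  +  2408/2487 = - 0.03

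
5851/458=12 + 355/458 = 12.78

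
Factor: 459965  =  5^1*11^1 * 8363^1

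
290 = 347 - 57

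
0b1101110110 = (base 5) 12021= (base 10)886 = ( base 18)2D4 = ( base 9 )1184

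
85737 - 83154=2583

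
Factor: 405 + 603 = 1008 =2^4*3^2*7^1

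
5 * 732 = 3660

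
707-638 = 69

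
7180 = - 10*( - 718) 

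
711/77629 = 711/77629 = 0.01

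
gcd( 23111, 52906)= 1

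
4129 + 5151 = 9280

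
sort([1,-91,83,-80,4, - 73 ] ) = [ - 91 , -80, - 73, 1,4, 83 ]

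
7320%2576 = 2168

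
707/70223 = 707/70223=   0.01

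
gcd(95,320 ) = 5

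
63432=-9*( - 7048 ) 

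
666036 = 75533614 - 74867578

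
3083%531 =428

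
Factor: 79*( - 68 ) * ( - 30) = 161160 = 2^3*3^1  *  5^1*17^1*79^1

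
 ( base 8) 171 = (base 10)121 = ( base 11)100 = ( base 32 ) 3P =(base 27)4d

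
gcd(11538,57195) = 9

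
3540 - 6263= - 2723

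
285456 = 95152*3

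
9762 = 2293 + 7469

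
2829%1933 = 896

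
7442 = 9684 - 2242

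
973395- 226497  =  746898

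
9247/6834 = 1+2413/6834 =1.35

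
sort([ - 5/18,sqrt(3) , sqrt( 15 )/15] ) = [- 5/18,sqrt( 15)/15, sqrt ( 3 ) ] 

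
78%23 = 9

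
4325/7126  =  4325/7126 = 0.61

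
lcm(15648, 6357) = 203424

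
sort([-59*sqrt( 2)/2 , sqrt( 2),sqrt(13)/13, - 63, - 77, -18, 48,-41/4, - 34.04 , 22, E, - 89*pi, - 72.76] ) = [ - 89 * pi,-77, - 72.76, -63, - 59*sqrt(2)/2, - 34.04, - 18,  -  41/4, sqrt(13)/13, sqrt( 2), E , 22,48 ]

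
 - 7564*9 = -68076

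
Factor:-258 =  - 2^1*3^1 * 43^1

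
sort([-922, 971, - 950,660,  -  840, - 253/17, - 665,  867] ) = [ - 950, -922 , - 840, - 665,  -  253/17,660,867,971 ]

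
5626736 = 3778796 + 1847940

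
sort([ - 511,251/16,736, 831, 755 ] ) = [ - 511, 251/16 , 736,755,  831]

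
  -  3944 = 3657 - 7601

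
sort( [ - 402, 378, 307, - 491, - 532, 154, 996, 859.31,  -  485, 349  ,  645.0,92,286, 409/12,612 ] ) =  [-532, -491,-485,-402, 409/12, 92,154, 286, 307, 349,378,612 , 645.0, 859.31,996] 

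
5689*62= 352718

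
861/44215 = 861/44215 = 0.02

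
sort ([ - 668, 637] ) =[ - 668,637 ] 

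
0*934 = 0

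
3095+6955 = 10050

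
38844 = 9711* 4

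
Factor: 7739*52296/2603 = 404718744/2603 = 2^3*3^1*19^( - 1)*71^1*109^1*137^( - 1 )*2179^1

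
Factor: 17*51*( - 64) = - 55488  =  - 2^6*3^1*17^2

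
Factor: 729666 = 2^1*3^2*7^1*5791^1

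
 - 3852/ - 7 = 3852/7 = 550.29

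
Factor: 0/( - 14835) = 0^1 =0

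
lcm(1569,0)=0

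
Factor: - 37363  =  -37363^1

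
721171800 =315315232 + 405856568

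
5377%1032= 217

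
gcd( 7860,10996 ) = 4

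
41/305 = 41/305 = 0.13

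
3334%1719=1615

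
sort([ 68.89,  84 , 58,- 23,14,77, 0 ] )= [ - 23,  0,14,  58, 68.89, 77, 84] 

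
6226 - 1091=5135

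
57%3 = 0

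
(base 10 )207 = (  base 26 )7p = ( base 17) c3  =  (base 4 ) 3033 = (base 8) 317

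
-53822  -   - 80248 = 26426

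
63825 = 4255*15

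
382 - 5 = 377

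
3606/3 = 1202  =  1202.00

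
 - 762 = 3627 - 4389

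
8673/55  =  8673/55 = 157.69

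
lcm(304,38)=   304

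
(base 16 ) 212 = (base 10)530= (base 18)1B8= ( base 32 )GI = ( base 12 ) 382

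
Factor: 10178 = 2^1*7^1*727^1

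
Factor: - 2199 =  - 3^1*733^1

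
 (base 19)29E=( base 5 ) 12112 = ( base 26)18N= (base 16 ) 38B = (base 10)907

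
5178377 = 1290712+3887665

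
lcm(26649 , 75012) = 2025324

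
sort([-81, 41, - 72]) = [ - 81, - 72, 41] 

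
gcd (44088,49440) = 24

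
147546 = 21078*7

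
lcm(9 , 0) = 0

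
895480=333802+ 561678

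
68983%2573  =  2085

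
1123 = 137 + 986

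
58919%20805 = 17309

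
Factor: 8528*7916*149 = 10058639552 = 2^6*13^1*41^1*149^1*1979^1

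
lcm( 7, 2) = 14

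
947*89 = 84283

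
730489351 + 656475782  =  1386965133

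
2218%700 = 118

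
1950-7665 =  - 5715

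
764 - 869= -105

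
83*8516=706828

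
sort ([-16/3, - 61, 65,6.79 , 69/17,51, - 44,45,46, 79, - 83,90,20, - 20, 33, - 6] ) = [ - 83, - 61,-44,- 20, - 6, - 16/3, 69/17,6.79,20 , 33, 45, 46,51,65,79,90 ] 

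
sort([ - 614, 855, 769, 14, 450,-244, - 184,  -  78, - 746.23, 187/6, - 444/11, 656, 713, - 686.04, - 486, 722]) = [ - 746.23, - 686.04,-614, - 486,-244, - 184, - 78, - 444/11, 14, 187/6, 450, 656, 713, 722, 769  ,  855] 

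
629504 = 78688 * 8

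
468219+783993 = 1252212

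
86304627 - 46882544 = 39422083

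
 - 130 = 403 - 533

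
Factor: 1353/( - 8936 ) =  - 2^( - 3)*3^1 * 11^1 * 41^1*1117^( - 1)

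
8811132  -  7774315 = 1036817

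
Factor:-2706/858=- 13^( - 1)*41^1= - 41/13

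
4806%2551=2255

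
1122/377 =2+ 368/377 = 2.98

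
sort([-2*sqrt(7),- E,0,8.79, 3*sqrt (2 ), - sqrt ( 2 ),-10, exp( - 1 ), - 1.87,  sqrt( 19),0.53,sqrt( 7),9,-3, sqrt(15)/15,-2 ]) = [-10,  -  2*sqrt( 7), - 3, - E,-2, - 1.87, - sqrt(2),0,sqrt(15 ) /15,exp(- 1), 0.53,sqrt (7), 3 * sqrt(2) , sqrt(19),8.79,9 ] 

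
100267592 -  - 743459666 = 843727258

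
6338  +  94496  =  100834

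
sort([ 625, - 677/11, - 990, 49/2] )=[ - 990,-677/11,49/2, 625 ] 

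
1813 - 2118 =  - 305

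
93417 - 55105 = 38312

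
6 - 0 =6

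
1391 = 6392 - 5001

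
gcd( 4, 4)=4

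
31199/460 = 31199/460=67.82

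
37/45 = 37/45 = 0.82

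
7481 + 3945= 11426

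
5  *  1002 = 5010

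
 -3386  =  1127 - 4513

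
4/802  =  2/401 = 0.00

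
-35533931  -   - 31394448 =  - 4139483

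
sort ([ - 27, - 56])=[ - 56, - 27]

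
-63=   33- 96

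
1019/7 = 1019/7=   145.57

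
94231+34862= 129093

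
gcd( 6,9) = 3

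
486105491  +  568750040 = 1054855531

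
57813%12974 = 5917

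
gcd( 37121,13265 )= 7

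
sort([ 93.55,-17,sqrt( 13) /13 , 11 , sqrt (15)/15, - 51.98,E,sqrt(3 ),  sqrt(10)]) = [-51.98, - 17,sqrt ( 15 )/15,sqrt(13)/13,  sqrt( 3), E,sqrt(10),  11, 93.55 ] 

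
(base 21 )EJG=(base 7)25132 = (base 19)i4f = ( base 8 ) 14675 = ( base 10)6589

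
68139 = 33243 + 34896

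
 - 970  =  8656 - 9626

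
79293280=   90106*880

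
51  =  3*17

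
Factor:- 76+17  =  -59^1 = - 59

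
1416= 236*6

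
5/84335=1/16867 = 0.00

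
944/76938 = 472/38469 =0.01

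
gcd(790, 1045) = 5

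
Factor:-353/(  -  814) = 2^(  -  1) * 11^( -1) * 37^( - 1)*353^1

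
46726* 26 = 1214876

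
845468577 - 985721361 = -140252784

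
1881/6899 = 1881/6899 = 0.27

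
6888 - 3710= 3178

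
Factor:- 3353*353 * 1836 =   -  2173106124 = -2^2*3^3*7^1*17^1*353^1*479^1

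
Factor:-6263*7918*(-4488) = 2^4*3^1*11^1*17^1*37^1 * 107^1 *6263^1= 222561867792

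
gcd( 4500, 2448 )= 36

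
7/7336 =1/1048 = 0.00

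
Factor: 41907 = 3^1*61^1*229^1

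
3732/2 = 1866 = 1866.00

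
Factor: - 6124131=  -  3^2 * 13^1 * 17^1 * 3079^1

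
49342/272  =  24671/136 = 181.40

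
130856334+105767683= 236624017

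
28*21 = 588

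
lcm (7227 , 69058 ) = 621522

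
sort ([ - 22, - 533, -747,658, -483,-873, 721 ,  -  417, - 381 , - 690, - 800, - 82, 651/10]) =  [-873, - 800, - 747, - 690,-533,-483, - 417,  -  381, -82 , - 22,651/10, 658, 721]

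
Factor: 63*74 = 2^1*3^2*7^1*37^1 = 4662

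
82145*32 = 2628640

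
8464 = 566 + 7898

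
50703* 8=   405624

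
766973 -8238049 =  - 7471076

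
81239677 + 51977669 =133217346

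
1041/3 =347 = 347.00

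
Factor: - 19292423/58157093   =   - 23^1*29^( - 1)*43^1*19507^1*2005417^( - 1 ) 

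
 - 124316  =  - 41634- 82682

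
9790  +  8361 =18151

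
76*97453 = 7406428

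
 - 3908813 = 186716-4095529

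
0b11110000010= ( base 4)132002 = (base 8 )3602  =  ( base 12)1142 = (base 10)1922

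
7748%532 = 300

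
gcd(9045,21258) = 9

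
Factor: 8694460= 2^2 * 5^1 * 23^1*41^1*461^1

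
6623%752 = 607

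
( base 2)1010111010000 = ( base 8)12720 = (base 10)5584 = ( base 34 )4s8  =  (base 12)3294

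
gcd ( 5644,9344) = 4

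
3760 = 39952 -36192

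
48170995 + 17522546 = 65693541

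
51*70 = 3570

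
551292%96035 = 71117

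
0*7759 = 0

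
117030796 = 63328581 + 53702215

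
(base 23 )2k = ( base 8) 102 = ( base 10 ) 66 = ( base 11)60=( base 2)1000010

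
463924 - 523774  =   -59850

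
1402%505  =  392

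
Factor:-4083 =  - 3^1*1361^1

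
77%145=77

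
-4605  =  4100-8705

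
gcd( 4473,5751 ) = 639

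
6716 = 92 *73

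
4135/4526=4135/4526 = 0.91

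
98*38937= 3815826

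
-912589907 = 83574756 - 996164663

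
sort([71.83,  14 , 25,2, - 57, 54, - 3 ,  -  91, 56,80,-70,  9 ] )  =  [ - 91, - 70, - 57, - 3,  2, 9,14, 25, 54,56, 71.83, 80]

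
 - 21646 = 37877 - 59523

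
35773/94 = 380 + 53/94 = 380.56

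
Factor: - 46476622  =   - 2^1*19^1*653^1*1873^1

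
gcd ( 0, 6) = 6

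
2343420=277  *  8460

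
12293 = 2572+9721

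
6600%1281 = 195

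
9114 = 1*9114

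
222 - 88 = 134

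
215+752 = 967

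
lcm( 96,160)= 480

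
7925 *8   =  63400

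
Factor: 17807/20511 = 3^(  -  2)*43^(- 1 )*53^(-1)*17807^1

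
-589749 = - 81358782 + 80769033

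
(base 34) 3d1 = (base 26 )5kb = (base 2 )111101000111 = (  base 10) 3911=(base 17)D91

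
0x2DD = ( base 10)733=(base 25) 148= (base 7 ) 2065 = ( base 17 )292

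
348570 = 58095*6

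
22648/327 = 22648/327=69.26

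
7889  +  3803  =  11692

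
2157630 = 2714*795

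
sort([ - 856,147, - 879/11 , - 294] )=[ -856, - 294, - 879/11, 147] 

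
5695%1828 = 211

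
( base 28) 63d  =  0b1001011000001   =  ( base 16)12C1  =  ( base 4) 1023001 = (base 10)4801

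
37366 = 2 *18683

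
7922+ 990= 8912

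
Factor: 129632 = 2^5*4051^1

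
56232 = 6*9372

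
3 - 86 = -83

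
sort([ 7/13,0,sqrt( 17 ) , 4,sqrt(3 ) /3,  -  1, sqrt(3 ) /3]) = [-1 , 0, 7/13,sqrt(3 ) /3,sqrt( 3) /3,  4,sqrt( 17 ) ]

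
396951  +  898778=1295729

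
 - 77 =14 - 91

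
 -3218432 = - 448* 7184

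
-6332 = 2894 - 9226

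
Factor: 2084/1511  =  2^2*521^1*1511^( - 1 ) 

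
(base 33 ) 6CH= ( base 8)15443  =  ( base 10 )6947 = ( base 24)C1B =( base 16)1B23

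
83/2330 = 83/2330 = 0.04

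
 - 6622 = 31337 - 37959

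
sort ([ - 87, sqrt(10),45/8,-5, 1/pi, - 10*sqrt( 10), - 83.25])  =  [  -  87, - 83.25,  -  10*sqrt(10), - 5,1/pi,sqrt(10 ),45/8]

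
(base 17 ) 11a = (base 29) AQ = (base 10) 316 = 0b100111100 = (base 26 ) c4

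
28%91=28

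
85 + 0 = 85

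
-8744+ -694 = -9438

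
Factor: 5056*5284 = 26715904=2^8 * 79^1 * 1321^1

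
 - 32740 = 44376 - 77116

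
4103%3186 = 917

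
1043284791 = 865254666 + 178030125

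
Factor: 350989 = 350989^1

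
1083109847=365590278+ 717519569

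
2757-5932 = - 3175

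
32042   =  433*74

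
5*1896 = 9480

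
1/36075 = 1/36075=0.00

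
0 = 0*842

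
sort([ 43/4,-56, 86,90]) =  [ - 56, 43/4,86 , 90] 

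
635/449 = 1 + 186/449 = 1.41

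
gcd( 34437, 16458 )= 39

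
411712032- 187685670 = 224026362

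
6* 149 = 894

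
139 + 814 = 953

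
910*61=55510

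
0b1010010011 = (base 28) NF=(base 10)659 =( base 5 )10114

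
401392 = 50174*8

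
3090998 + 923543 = 4014541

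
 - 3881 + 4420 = 539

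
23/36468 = 23/36468 = 0.00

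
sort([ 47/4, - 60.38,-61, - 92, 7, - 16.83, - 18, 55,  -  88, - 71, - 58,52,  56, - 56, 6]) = [  -  92,  -  88,-71,-61,-60.38,- 58, - 56, - 18, - 16.83,6, 7, 47/4,52, 55,56]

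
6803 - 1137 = 5666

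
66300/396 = 167 + 14/33 = 167.42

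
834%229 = 147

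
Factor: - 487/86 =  - 2^( -1)*43^ (-1) * 487^1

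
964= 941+23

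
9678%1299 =585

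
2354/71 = 33+11/71= 33.15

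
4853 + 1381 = 6234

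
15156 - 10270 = 4886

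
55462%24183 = 7096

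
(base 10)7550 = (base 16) 1d7e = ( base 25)c20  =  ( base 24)D2E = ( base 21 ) h2b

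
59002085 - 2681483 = 56320602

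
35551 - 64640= - 29089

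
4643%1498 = 149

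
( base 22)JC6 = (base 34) 86e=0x24FA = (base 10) 9466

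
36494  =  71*514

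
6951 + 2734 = 9685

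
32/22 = 1+5/11 = 1.45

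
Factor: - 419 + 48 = -7^1*53^1 = - 371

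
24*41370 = 992880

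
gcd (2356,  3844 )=124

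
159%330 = 159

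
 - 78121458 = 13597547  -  91719005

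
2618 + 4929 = 7547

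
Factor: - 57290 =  - 2^1 * 5^1*17^1*337^1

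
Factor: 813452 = 2^2 * 203363^1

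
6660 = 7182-522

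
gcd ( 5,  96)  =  1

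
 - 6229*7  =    -  43603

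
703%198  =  109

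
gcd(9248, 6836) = 4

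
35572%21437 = 14135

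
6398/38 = 3199/19 = 168.37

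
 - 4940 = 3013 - 7953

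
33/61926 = 11/20642= 0.00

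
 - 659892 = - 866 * 762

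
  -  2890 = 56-2946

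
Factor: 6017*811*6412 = 2^2 * 7^1 * 11^1*229^1* 547^1 * 811^1 = 31289194244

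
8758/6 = 4379/3 = 1459.67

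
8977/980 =9 + 157/980 = 9.16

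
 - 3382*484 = -1636888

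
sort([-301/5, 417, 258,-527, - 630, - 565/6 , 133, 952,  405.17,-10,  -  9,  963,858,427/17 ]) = [-630, - 527, - 565/6, - 301/5,  -  10, - 9,427/17, 133,258,  405.17, 417,858, 952, 963] 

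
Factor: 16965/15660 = 13/12 = 2^ ( - 2)* 3^( - 1) * 13^1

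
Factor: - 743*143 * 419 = - 11^1 * 13^1*419^1*743^1=- 44518331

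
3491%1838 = 1653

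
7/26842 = 7/26842 =0.00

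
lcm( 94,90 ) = 4230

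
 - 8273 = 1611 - 9884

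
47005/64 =734 + 29/64  =  734.45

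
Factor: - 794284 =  - 2^2*198571^1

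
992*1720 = 1706240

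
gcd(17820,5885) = 55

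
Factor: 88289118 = 2^1*3^2*229^1 * 21419^1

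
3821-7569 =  -3748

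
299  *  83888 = 25082512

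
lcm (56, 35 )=280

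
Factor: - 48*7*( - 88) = 2^7*3^1*7^1*11^1  =  29568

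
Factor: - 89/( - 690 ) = 2^( -1 )*3^(-1)*5^(-1)*23^( - 1 ) *89^1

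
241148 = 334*722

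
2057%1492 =565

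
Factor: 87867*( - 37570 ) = -2^1* 3^2*5^1*13^2*17^2 *751^1= - 3301163190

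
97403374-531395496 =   -  433992122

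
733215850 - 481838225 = 251377625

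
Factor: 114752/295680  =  2^(-2)*3^(-1 )*5^( - 1 )*7^ (-1 )*163^1 = 163/420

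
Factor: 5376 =2^8*3^1*7^1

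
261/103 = 2 + 55/103 = 2.53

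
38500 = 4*9625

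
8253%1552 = 493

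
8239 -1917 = 6322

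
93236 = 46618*2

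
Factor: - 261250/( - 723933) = 2^1*3^(  -  2)*5^4*7^( -1 ) * 11^1*19^1*11491^( - 1)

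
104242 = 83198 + 21044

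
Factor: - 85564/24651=- 2^2*3^( - 3)*11^( - 1)*83^( - 1)*21391^1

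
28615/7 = 4087 + 6/7 = 4087.86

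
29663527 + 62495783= 92159310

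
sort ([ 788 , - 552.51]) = [ - 552.51, 788 ]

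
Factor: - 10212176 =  - 2^4  *  13^1*29^1* 1693^1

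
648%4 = 0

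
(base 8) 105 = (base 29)2B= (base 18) 3F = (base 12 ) 59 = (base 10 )69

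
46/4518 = 23/2259 = 0.01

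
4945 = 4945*1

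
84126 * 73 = 6141198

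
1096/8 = 137 = 137.00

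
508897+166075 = 674972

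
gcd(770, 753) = 1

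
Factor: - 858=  - 2^1*3^1*11^1*13^1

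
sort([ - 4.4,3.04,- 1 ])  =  [ - 4.4,  -  1,3.04 ] 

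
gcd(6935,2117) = 73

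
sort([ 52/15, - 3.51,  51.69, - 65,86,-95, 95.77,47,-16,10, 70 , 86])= [ -95, - 65, - 16, - 3.51,  52/15,10,47,51.69, 70, 86, 86,95.77] 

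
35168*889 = 31264352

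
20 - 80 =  - 60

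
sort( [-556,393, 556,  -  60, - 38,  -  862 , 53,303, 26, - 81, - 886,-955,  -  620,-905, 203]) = [-955, - 905, - 886,-862, - 620,-556, - 81, - 60,-38,26 , 53,203,303, 393, 556]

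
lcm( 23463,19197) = 211167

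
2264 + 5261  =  7525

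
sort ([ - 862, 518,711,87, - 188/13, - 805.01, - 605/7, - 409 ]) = [ - 862, - 805.01,-409,-605/7, - 188/13, 87,518,711 ]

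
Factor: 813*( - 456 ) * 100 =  - 2^5*3^2 *5^2*19^1*271^1  =  - 37072800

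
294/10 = 147/5 = 29.40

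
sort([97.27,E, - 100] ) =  [ - 100 , E,97.27]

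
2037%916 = 205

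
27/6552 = 3/728= 0.00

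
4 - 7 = -3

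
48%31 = 17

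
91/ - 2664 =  - 91/2664 = - 0.03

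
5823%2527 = 769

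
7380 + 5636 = 13016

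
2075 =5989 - 3914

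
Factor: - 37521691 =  - 3779^1*9929^1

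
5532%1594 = 750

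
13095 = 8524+4571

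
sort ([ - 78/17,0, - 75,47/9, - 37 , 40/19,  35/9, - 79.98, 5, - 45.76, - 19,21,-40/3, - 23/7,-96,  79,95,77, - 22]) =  [ - 96,-79.98, - 75, - 45.76, - 37, - 22, - 19,  -  40/3, - 78/17, - 23/7,0,40/19,35/9 , 5,47/9, 21, 77,79 , 95 ]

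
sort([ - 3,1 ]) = [  -  3,1 ] 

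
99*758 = 75042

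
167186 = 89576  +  77610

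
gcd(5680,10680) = 40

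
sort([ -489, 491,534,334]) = [ - 489, 334,491,534] 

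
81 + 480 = 561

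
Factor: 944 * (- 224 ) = -2^9*7^1*59^1 = -211456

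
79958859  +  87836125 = 167794984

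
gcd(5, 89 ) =1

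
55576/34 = 27788/17  =  1634.59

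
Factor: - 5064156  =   - 2^2*3^2*41^1*47^1*73^1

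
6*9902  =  59412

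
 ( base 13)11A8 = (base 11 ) 1977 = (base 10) 2504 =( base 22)53i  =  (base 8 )4710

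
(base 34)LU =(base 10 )744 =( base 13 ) 453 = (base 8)1350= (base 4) 23220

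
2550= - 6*(-425 )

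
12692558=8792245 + 3900313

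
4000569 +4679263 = 8679832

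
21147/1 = 21147 = 21147.00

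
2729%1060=609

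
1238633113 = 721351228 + 517281885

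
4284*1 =4284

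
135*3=405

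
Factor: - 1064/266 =  -  2^2 = - 4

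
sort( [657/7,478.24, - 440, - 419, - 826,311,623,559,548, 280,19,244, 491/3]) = [-826, - 440, - 419, 19,657/7, 491/3, 244,280,311,478.24,  548, 559, 623]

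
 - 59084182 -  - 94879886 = 35795704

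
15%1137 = 15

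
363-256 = 107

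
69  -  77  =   - 8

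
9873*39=385047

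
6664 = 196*34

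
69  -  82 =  - 13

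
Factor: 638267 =7^1*19^1*4799^1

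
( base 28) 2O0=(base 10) 2240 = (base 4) 203000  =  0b100011000000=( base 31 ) 2A8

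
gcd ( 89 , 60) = 1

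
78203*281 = 21975043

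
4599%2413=2186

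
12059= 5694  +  6365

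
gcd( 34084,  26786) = 2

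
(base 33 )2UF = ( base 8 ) 6157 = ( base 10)3183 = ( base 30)3g3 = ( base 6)22423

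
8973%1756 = 193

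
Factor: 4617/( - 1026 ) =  - 9/2 = - 2^( - 1)*3^2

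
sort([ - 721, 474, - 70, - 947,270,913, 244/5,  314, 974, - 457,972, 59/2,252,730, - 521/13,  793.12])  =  [ - 947, - 721,-457,  -  70, - 521/13,59/2,  244/5, 252,270,314, 474,730,793.12,913,972,974]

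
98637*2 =197274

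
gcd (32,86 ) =2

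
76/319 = 76/319 = 0.24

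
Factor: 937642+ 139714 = 2^2*7^1* 109^1*353^1 = 1077356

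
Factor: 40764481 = 19^2*112921^1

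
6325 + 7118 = 13443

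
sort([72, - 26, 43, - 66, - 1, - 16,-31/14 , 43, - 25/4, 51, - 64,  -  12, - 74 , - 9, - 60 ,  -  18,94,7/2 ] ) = [-74, - 66 , - 64, - 60 ,-26,  -  18,-16, - 12, - 9, - 25/4 ,-31/14, - 1, 7/2, 43, 43,  51, 72 , 94]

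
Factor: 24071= 24071^1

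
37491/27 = 1388 + 5/9 = 1388.56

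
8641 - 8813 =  - 172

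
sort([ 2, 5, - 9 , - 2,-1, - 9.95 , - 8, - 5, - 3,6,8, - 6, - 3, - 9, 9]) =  [ - 9.95, - 9, - 9, - 8 ,  -  6, - 5, - 3, - 3, - 2, - 1, 2,5,6,8 , 9]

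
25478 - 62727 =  - 37249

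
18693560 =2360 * 7921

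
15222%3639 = 666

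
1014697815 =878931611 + 135766204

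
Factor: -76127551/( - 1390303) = 131^( - 1 ) * 1657^1*10613^(  -  1) *45943^1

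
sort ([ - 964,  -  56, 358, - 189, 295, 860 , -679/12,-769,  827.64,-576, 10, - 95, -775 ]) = [ - 964, - 775,-769, - 576, - 189,  -  95 ,-679/12,-56, 10, 295, 358, 827.64, 860]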